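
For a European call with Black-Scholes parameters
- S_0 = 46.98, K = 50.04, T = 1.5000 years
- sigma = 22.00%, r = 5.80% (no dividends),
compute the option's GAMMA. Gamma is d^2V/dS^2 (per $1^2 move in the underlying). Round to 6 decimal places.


Answer: Gamma = 0.030739

Derivation:
d1 = 0.2234205337; d2 = -0.0460233380
phi(d1) = 0.3891085596; exp(-qT) = 1.0000000000; exp(-rT) = 0.9166770956
Gamma = exp(-qT) * phi(d1) / (S * sigma * sqrt(T)) = 1.0000000000 * 0.3891085596 / (46.9800 * 0.2200 * 1.2247448714) = 0.030739


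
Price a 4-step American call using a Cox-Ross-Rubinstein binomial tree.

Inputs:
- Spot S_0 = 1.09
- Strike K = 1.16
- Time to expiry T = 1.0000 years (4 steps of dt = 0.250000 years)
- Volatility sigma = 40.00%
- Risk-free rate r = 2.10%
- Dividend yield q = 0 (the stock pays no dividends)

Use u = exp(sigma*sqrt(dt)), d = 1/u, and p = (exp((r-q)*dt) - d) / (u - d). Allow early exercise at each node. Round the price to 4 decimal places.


dt = T/N = 0.250000
u = exp(sigma*sqrt(dt)) = 1.221403; d = 1/u = 0.818731
p = (exp((r-q)*dt) - d) / (u - d) = 0.463238
Discount per step: exp(-r*dt) = 0.994764
Stock lattice S(k, i) with i counting down-moves:
  k=0: S(0,0) = 1.0900
  k=1: S(1,0) = 1.3313; S(1,1) = 0.8924
  k=2: S(2,0) = 1.6261; S(2,1) = 1.0900; S(2,2) = 0.7306
  k=3: S(3,0) = 1.9861; S(3,1) = 1.3313; S(3,2) = 0.8924; S(3,3) = 0.5982
  k=4: S(4,0) = 2.4258; S(4,1) = 1.6261; S(4,2) = 1.0900; S(4,3) = 0.7306; S(4,4) = 0.4898
Terminal payoffs V(N, i) = max(S_T - K, 0):
  V(4,0) = 1.265840; V(4,1) = 0.466089; V(4,2) = 0.000000; V(4,3) = 0.000000; V(4,4) = 0.000000
Backward induction: V(k, i) = exp(-r*dt) * [p * V(k+1, i) + (1-p) * V(k+1, i+1)]; then take max(V_cont, immediate exercise) for American.
  V(3,0) = exp(-r*dt) * [p*1.265840 + (1-p)*0.466089] = 0.832184; exercise = 0.826109; V(3,0) = max -> 0.832184
  V(3,1) = exp(-r*dt) * [p*0.466089 + (1-p)*0.000000] = 0.214780; exercise = 0.171329; V(3,1) = max -> 0.214780
  V(3,2) = exp(-r*dt) * [p*0.000000 + (1-p)*0.000000] = 0.000000; exercise = 0.000000; V(3,2) = max -> 0.000000
  V(3,3) = exp(-r*dt) * [p*0.000000 + (1-p)*0.000000] = 0.000000; exercise = 0.000000; V(3,3) = max -> 0.000000
  V(2,0) = exp(-r*dt) * [p*0.832184 + (1-p)*0.214780] = 0.498162; exercise = 0.466089; V(2,0) = max -> 0.498162
  V(2,1) = exp(-r*dt) * [p*0.214780 + (1-p)*0.000000] = 0.098973; exercise = 0.000000; V(2,1) = max -> 0.098973
  V(2,2) = exp(-r*dt) * [p*0.000000 + (1-p)*0.000000] = 0.000000; exercise = 0.000000; V(2,2) = max -> 0.000000
  V(1,0) = exp(-r*dt) * [p*0.498162 + (1-p)*0.098973] = 0.282406; exercise = 0.171329; V(1,0) = max -> 0.282406
  V(1,1) = exp(-r*dt) * [p*0.098973 + (1-p)*0.000000] = 0.045608; exercise = 0.000000; V(1,1) = max -> 0.045608
  V(0,0) = exp(-r*dt) * [p*0.282406 + (1-p)*0.045608] = 0.154489; exercise = 0.000000; V(0,0) = max -> 0.154489

Answer: Price = V(0,0) = 0.1545


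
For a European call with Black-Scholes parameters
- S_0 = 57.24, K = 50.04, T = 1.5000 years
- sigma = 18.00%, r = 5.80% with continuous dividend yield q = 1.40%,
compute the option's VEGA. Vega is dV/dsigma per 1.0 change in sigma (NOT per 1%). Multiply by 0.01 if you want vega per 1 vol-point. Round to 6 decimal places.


d1 = 1.0193972019; d2 = 0.7989431251
phi(d1) = 0.2372777553; exp(-qT) = 0.9792189646; exp(-rT) = 0.9166770956
Vega = S * exp(-qT) * phi(d1) * sqrt(T) = 57.2400 * 0.9792189646 * 0.2372777553 * 1.2247448714 = 16.288538

Answer: Vega = 16.288538


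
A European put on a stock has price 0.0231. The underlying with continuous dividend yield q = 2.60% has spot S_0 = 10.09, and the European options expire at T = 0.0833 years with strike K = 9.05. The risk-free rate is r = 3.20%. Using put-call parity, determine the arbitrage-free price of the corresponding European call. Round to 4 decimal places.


Answer: Call price = 1.0654

Derivation:
Put-call parity: C - P = S_0 * exp(-qT) - K * exp(-rT).
S_0 * exp(-qT) = 10.0900 * 0.99783654 = 10.06817073
K * exp(-rT) = 9.0500 * 0.99733795 = 9.02590844
C = P + S*exp(-qT) - K*exp(-rT)
C = 0.0231 + 10.06817073 - 9.02590844 = 1.0654


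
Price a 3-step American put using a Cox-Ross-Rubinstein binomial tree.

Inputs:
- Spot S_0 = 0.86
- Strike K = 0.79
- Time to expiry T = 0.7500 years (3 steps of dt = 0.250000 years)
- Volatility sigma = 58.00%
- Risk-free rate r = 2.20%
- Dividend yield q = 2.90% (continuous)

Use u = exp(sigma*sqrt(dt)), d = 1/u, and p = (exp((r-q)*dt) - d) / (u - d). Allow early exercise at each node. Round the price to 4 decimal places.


Answer: Price = V(0,0) = 0.1414

Derivation:
dt = T/N = 0.250000
u = exp(sigma*sqrt(dt)) = 1.336427; d = 1/u = 0.748264
p = (exp((r-q)*dt) - d) / (u - d) = 0.425031
Discount per step: exp(-r*dt) = 0.994515
Stock lattice S(k, i) with i counting down-moves:
  k=0: S(0,0) = 0.8600
  k=1: S(1,0) = 1.1493; S(1,1) = 0.6435
  k=2: S(2,0) = 1.5360; S(2,1) = 0.8600; S(2,2) = 0.4815
  k=3: S(3,0) = 2.0527; S(3,1) = 1.1493; S(3,2) = 0.6435; S(3,3) = 0.3603
Terminal payoffs V(N, i) = max(K - S_T, 0):
  V(3,0) = 0.000000; V(3,1) = 0.000000; V(3,2) = 0.146493; V(3,3) = 0.429702
Backward induction: V(k, i) = exp(-r*dt) * [p * V(k+1, i) + (1-p) * V(k+1, i+1)]; then take max(V_cont, immediate exercise) for American.
  V(2,0) = exp(-r*dt) * [p*0.000000 + (1-p)*0.000000] = 0.000000; exercise = 0.000000; V(2,0) = max -> 0.000000
  V(2,1) = exp(-r*dt) * [p*0.000000 + (1-p)*0.146493] = 0.083767; exercise = 0.000000; V(2,1) = max -> 0.083767
  V(2,2) = exp(-r*dt) * [p*0.146493 + (1-p)*0.429702] = 0.307633; exercise = 0.308487; V(2,2) = max -> 0.308487
  V(1,0) = exp(-r*dt) * [p*0.000000 + (1-p)*0.083767] = 0.047899; exercise = 0.000000; V(1,0) = max -> 0.047899
  V(1,1) = exp(-r*dt) * [p*0.083767 + (1-p)*0.308487] = 0.211806; exercise = 0.146493; V(1,1) = max -> 0.211806
  V(0,0) = exp(-r*dt) * [p*0.047899 + (1-p)*0.211806] = 0.141361; exercise = 0.000000; V(0,0) = max -> 0.141361


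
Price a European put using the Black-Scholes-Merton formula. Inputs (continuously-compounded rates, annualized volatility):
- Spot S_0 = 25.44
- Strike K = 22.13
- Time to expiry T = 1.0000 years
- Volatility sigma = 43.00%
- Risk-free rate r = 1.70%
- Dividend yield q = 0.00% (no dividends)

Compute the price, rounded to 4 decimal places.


Answer: Price = 2.4338

Derivation:
d1 = (ln(S/K) + (r - q + 0.5*sigma^2) * T) / (sigma * sqrt(T)) = 0.57869438
d2 = d1 - sigma * sqrt(T) = 0.14869438
exp(-rT) = 0.98314368; exp(-qT) = 1.00000000
P = K * exp(-rT) * N(-d2) - S_0 * exp(-qT) * N(-d1)
N(-d1) = 0.28139770; N(-d2) = 0.44089740
P = 22.1300 * 0.98314368 * 0.44089740 - 25.4400 * 1.00000000 * 0.28139770 = 2.4338


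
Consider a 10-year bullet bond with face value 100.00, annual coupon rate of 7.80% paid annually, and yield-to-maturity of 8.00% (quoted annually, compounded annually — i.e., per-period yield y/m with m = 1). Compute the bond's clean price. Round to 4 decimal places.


Answer: Price = 98.6580

Derivation:
Coupon per period c = face * coupon_rate / m = 7.800000
Periods per year m = 1; per-period yield y/m = 0.080000
Number of cashflows N = 10
Cashflows (t years, CF_t, discount factor 1/(1+y/m)^(m*t), PV):
  t = 1.0000: CF_t = 7.800000, DF = 0.925926, PV = 7.222222
  t = 2.0000: CF_t = 7.800000, DF = 0.857339, PV = 6.687243
  t = 3.0000: CF_t = 7.800000, DF = 0.793832, PV = 6.191891
  t = 4.0000: CF_t = 7.800000, DF = 0.735030, PV = 5.733233
  t = 5.0000: CF_t = 7.800000, DF = 0.680583, PV = 5.308549
  t = 6.0000: CF_t = 7.800000, DF = 0.630170, PV = 4.915323
  t = 7.0000: CF_t = 7.800000, DF = 0.583490, PV = 4.551225
  t = 8.0000: CF_t = 7.800000, DF = 0.540269, PV = 4.214097
  t = 9.0000: CF_t = 7.800000, DF = 0.500249, PV = 3.901942
  t = 10.0000: CF_t = 107.800000, DF = 0.463193, PV = 49.932258
Price P = sum_t PV_t = 98.657984


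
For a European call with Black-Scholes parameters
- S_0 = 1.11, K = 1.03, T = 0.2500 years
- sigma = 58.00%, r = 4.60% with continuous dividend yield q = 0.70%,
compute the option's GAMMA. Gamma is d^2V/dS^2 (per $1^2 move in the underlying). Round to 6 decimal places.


d1 = 0.4365559072; d2 = 0.1465559072
phi(d1) = 0.3626819269; exp(-qT) = 0.9982515304; exp(-rT) = 0.9885658722
Gamma = exp(-qT) * phi(d1) / (S * sigma * sqrt(T)) = 0.9982515304 * 0.3626819269 / (1.1100 * 0.5800 * 0.5000000000) = 1.124721

Answer: Gamma = 1.124721


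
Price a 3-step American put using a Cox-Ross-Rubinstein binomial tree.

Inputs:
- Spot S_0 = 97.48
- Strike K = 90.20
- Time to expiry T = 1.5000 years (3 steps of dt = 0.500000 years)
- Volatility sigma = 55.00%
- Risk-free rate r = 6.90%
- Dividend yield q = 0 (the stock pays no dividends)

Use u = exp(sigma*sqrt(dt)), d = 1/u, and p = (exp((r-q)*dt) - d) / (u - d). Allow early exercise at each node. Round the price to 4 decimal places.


dt = T/N = 0.500000
u = exp(sigma*sqrt(dt)) = 1.475370; d = 1/u = 0.677796
p = (exp((r-q)*dt) - d) / (u - d) = 0.447991
Discount per step: exp(-r*dt) = 0.966088
Stock lattice S(k, i) with i counting down-moves:
  k=0: S(0,0) = 97.4800
  k=1: S(1,0) = 143.8191; S(1,1) = 66.0716
  k=2: S(2,0) = 212.1863; S(2,1) = 97.4800; S(2,2) = 44.7831
  k=3: S(3,0) = 313.0533; S(3,1) = 143.8191; S(3,2) = 66.0716; S(3,3) = 30.3538
Terminal payoffs V(N, i) = max(K - S_T, 0):
  V(3,0) = 0.000000; V(3,1) = 0.000000; V(3,2) = 24.128433; V(3,3) = 59.846221
Backward induction: V(k, i) = exp(-r*dt) * [p * V(k+1, i) + (1-p) * V(k+1, i+1)]; then take max(V_cont, immediate exercise) for American.
  V(2,0) = exp(-r*dt) * [p*0.000000 + (1-p)*0.000000] = 0.000000; exercise = 0.000000; V(2,0) = max -> 0.000000
  V(2,1) = exp(-r*dt) * [p*0.000000 + (1-p)*24.128433] = 12.867438; exercise = 0.000000; V(2,1) = max -> 12.867438
  V(2,2) = exp(-r*dt) * [p*24.128433 + (1-p)*59.846221] = 42.358116; exercise = 45.416948; V(2,2) = max -> 45.416948
  V(1,0) = exp(-r*dt) * [p*0.000000 + (1-p)*12.867438] = 6.862069; exercise = 0.000000; V(1,0) = max -> 6.862069
  V(1,1) = exp(-r*dt) * [p*12.867438 + (1-p)*45.416948] = 29.789391; exercise = 24.128433; V(1,1) = max -> 29.789391
  V(0,0) = exp(-r*dt) * [p*6.862069 + (1-p)*29.789391] = 18.856263; exercise = 0.000000; V(0,0) = max -> 18.856263

Answer: Price = V(0,0) = 18.8563


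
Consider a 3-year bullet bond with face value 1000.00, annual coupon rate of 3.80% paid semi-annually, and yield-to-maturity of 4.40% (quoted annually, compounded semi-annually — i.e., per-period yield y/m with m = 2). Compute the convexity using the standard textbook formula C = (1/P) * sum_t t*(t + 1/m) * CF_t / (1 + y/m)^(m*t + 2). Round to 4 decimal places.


Coupon per period c = face * coupon_rate / m = 19.000000
Periods per year m = 2; per-period yield y/m = 0.022000
Number of cashflows N = 6
Cashflows (t years, CF_t, discount factor 1/(1+y/m)^(m*t), PV):
  t = 0.5000: CF_t = 19.000000, DF = 0.978474, PV = 18.590998
  t = 1.0000: CF_t = 19.000000, DF = 0.957411, PV = 18.190800
  t = 1.5000: CF_t = 19.000000, DF = 0.936801, PV = 17.799218
  t = 2.0000: CF_t = 19.000000, DF = 0.916635, PV = 17.416064
  t = 2.5000: CF_t = 19.000000, DF = 0.896903, PV = 17.041159
  t = 3.0000: CF_t = 1019.000000, DF = 0.877596, PV = 894.270304
Price P = sum_t PV_t = 983.308543
Convexity numerator sum_t t*(t + 1/m) * CF_t / (1+y/m)^(m*t + 2):
  t = 0.5000: term = 8.899609
  t = 1.0000: term = 26.124096
  t = 1.5000: term = 51.123476
  t = 2.0000: term = 83.371618
  t = 2.5000: term = 122.365389
  t = 3.0000: term = 8989.930136
Convexity = (1/P) * sum = 9281.814324 / 983.308543 = 9.439371

Answer: Convexity = 9.4394


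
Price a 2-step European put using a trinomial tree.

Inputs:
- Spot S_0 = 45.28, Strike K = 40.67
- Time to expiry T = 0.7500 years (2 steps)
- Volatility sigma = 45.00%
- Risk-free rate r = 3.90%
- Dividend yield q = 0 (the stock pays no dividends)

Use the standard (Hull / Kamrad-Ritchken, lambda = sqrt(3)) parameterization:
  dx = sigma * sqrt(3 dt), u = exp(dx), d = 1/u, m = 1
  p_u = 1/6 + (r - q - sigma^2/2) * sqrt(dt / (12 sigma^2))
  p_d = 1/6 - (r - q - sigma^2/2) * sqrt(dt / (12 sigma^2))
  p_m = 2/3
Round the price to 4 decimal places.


dt = T/N = 0.375000; dx = sigma*sqrt(3*dt) = 0.477297
u = exp(dx) = 1.611712; d = 1/u = 0.620458
p_u = 0.142213, p_m = 0.666667, p_d = 0.191121
Discount per step: exp(-r*dt) = 0.985481
Stock lattice S(k, j) with j the centered position index:
  k=0: S(0,+0) = 45.2800
  k=1: S(1,-1) = 28.0943; S(1,+0) = 45.2800; S(1,+1) = 72.9783
  k=2: S(2,-2) = 17.4314; S(2,-1) = 28.0943; S(2,+0) = 45.2800; S(2,+1) = 72.9783; S(2,+2) = 117.6201
Terminal payoffs V(N, j) = max(K - S_T, 0):
  V(2,-2) = 23.238633; V(2,-1) = 12.575654; V(2,+0) = 0.000000; V(2,+1) = 0.000000; V(2,+2) = 0.000000
Backward induction: V(k, j) = exp(-r*dt) * [p_u * V(k+1, j+1) + p_m * V(k+1, j) + p_d * V(k+1, j-1)]
  V(1,-1) = exp(-r*dt) * [p_u*0.000000 + p_m*12.575654 + p_d*23.238633] = 12.638952
  V(1,+0) = exp(-r*dt) * [p_u*0.000000 + p_m*0.000000 + p_d*12.575654] = 2.368574
  V(1,+1) = exp(-r*dt) * [p_u*0.000000 + p_m*0.000000 + p_d*0.000000] = 0.000000
  V(0,+0) = exp(-r*dt) * [p_u*0.000000 + p_m*2.368574 + p_d*12.638952] = 3.936619

Answer: Price = V(0,0) = 3.9366


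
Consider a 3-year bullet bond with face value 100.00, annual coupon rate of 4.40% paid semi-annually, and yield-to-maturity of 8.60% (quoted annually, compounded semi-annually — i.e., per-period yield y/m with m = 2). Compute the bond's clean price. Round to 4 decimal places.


Coupon per period c = face * coupon_rate / m = 2.200000
Periods per year m = 2; per-period yield y/m = 0.043000
Number of cashflows N = 6
Cashflows (t years, CF_t, discount factor 1/(1+y/m)^(m*t), PV):
  t = 0.5000: CF_t = 2.200000, DF = 0.958773, PV = 2.109300
  t = 1.0000: CF_t = 2.200000, DF = 0.919245, PV = 2.022339
  t = 1.5000: CF_t = 2.200000, DF = 0.881347, PV = 1.938964
  t = 2.0000: CF_t = 2.200000, DF = 0.845012, PV = 1.859026
  t = 2.5000: CF_t = 2.200000, DF = 0.810174, PV = 1.782383
  t = 3.0000: CF_t = 102.200000, DF = 0.776773, PV = 79.386206
Price P = sum_t PV_t = 89.098219

Answer: Price = 89.0982


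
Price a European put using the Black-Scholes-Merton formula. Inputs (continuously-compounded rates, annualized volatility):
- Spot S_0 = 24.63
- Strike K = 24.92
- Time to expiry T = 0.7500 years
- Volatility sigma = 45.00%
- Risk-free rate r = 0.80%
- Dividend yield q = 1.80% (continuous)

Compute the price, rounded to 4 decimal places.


Answer: Price = 4.0307

Derivation:
d1 = (ln(S/K) + (r - q + 0.5*sigma^2) * T) / (sigma * sqrt(T)) = 0.14557443
d2 = d1 - sigma * sqrt(T) = -0.24413701
exp(-rT) = 0.99401796; exp(-qT) = 0.98659072
P = K * exp(-rT) * N(-d2) - S_0 * exp(-qT) * N(-d1)
N(-d1) = 0.44212868; N(-d2) = 0.59643764
P = 24.9200 * 0.99401796 * 0.59643764 - 24.6300 * 0.98659072 * 0.44212868 = 4.0307


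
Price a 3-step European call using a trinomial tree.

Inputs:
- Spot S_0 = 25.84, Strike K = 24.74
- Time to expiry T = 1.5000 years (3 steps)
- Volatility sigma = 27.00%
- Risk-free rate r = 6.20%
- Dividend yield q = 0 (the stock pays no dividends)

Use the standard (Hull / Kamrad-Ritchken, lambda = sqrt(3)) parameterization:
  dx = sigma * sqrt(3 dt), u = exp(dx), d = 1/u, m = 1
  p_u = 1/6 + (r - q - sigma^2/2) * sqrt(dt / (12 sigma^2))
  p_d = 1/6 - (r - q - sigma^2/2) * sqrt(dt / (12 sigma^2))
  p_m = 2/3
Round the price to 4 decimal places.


Answer: Price = V(0,0) = 4.9598

Derivation:
dt = T/N = 0.500000; dx = sigma*sqrt(3*dt) = 0.330681
u = exp(dx) = 1.391916; d = 1/u = 0.718434
p_u = 0.185983, p_m = 0.666667, p_d = 0.147350
Discount per step: exp(-r*dt) = 0.969476
Stock lattice S(k, j) with j the centered position index:
  k=0: S(0,+0) = 25.8400
  k=1: S(1,-1) = 18.5643; S(1,+0) = 25.8400; S(1,+1) = 35.9671
  k=2: S(2,-2) = 13.3373; S(2,-1) = 18.5643; S(2,+0) = 25.8400; S(2,+1) = 35.9671; S(2,+2) = 50.0632
  k=3: S(3,-3) = 9.5819; S(3,-2) = 13.3373; S(3,-1) = 18.5643; S(3,+0) = 25.8400; S(3,+1) = 35.9671; S(3,+2) = 50.0632; S(3,+3) = 69.6837
Terminal payoffs V(N, j) = max(S_T - K, 0):
  V(3,-3) = 0.000000; V(3,-2) = 0.000000; V(3,-1) = 0.000000; V(3,+0) = 1.100000; V(3,+1) = 11.227106; V(3,+2) = 25.323185; V(3,+3) = 44.943741
Backward induction: V(k, j) = exp(-r*dt) * [p_u * V(k+1, j+1) + p_m * V(k+1, j) + p_d * V(k+1, j-1)]
  V(2,-2) = exp(-r*dt) * [p_u*0.000000 + p_m*0.000000 + p_d*0.000000] = 0.000000
  V(2,-1) = exp(-r*dt) * [p_u*1.100000 + p_m*0.000000 + p_d*0.000000] = 0.198336
  V(2,+0) = exp(-r*dt) * [p_u*11.227106 + p_m*1.100000 + p_d*0.000000] = 2.735261
  V(2,+1) = exp(-r*dt) * [p_u*25.323185 + p_m*11.227106 + p_d*1.100000] = 11.979326
  V(2,+2) = exp(-r*dt) * [p_u*44.943741 + p_m*25.323185 + p_d*11.227106] = 26.074247
  V(1,-1) = exp(-r*dt) * [p_u*2.735261 + p_m*0.198336 + p_d*0.000000] = 0.621372
  V(1,+0) = exp(-r*dt) * [p_u*11.979326 + p_m*2.735261 + p_d*0.198336] = 3.956121
  V(1,+1) = exp(-r*dt) * [p_u*26.074247 + p_m*11.979326 + p_d*2.735261] = 12.834521
  V(0,+0) = exp(-r*dt) * [p_u*12.834521 + p_m*3.956121 + p_d*0.621372] = 4.959812


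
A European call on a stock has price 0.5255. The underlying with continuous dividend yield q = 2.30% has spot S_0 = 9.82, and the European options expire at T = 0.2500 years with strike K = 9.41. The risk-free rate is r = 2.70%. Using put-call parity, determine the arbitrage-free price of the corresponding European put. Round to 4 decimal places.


Put-call parity: C - P = S_0 * exp(-qT) - K * exp(-rT).
S_0 * exp(-qT) = 9.8200 * 0.99426650 = 9.76369703
K * exp(-rT) = 9.4100 * 0.99327273 = 9.34669639
P = C - S*exp(-qT) + K*exp(-rT)
P = 0.5255 - 9.76369703 + 9.34669639 = 0.1085

Answer: Put price = 0.1085


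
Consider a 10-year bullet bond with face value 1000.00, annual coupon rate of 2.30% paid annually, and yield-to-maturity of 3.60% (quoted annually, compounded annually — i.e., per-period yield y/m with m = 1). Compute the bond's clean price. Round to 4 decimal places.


Coupon per period c = face * coupon_rate / m = 23.000000
Periods per year m = 1; per-period yield y/m = 0.036000
Number of cashflows N = 10
Cashflows (t years, CF_t, discount factor 1/(1+y/m)^(m*t), PV):
  t = 1.0000: CF_t = 23.000000, DF = 0.965251, PV = 22.200772
  t = 2.0000: CF_t = 23.000000, DF = 0.931709, PV = 21.429317
  t = 3.0000: CF_t = 23.000000, DF = 0.899333, PV = 20.684669
  t = 4.0000: CF_t = 23.000000, DF = 0.868082, PV = 19.965896
  t = 5.0000: CF_t = 23.000000, DF = 0.837917, PV = 19.272101
  t = 6.0000: CF_t = 23.000000, DF = 0.808801, PV = 18.602414
  t = 7.0000: CF_t = 23.000000, DF = 0.780696, PV = 17.955998
  t = 8.0000: CF_t = 23.000000, DF = 0.753567, PV = 17.332044
  t = 9.0000: CF_t = 23.000000, DF = 0.727381, PV = 16.729773
  t = 10.0000: CF_t = 1023.000000, DF = 0.702106, PV = 718.254044
Price P = sum_t PV_t = 892.427027

Answer: Price = 892.4270


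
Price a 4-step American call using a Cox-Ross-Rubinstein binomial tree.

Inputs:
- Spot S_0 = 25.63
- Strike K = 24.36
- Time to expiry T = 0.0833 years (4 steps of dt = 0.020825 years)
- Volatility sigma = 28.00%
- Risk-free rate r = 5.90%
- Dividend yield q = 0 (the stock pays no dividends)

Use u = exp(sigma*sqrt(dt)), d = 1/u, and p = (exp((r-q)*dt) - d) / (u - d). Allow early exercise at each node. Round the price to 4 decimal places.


Answer: Price = V(0,0) = 1.7173

Derivation:
dt = T/N = 0.020825
u = exp(sigma*sqrt(dt)) = 1.041234; d = 1/u = 0.960399
p = (exp((r-q)*dt) - d) / (u - d) = 0.505109
Discount per step: exp(-r*dt) = 0.998772
Stock lattice S(k, i) with i counting down-moves:
  k=0: S(0,0) = 25.6300
  k=1: S(1,0) = 26.6868; S(1,1) = 24.6150
  k=2: S(2,0) = 27.7872; S(2,1) = 25.6300; S(2,2) = 23.6402
  k=3: S(3,0) = 28.9330; S(3,1) = 26.6868; S(3,2) = 24.6150; S(3,3) = 22.7041
  k=4: S(4,0) = 30.1260; S(4,1) = 27.7872; S(4,2) = 25.6300; S(4,3) = 23.6402; S(4,4) = 21.8050
Terminal payoffs V(N, i) = max(S_T - K, 0):
  V(4,0) = 5.766021; V(4,1) = 3.427226; V(4,2) = 1.270000; V(4,3) = 0.000000; V(4,4) = 0.000000
Backward induction: V(k, i) = exp(-r*dt) * [p * V(k+1, i) + (1-p) * V(k+1, i+1)]; then take max(V_cont, immediate exercise) for American.
  V(3,0) = exp(-r*dt) * [p*5.766021 + (1-p)*3.427226] = 4.602913; exercise = 4.573001; V(3,0) = max -> 4.602913
  V(3,1) = exp(-r*dt) * [p*3.427226 + (1-p)*1.270000] = 2.356737; exercise = 2.326824; V(3,1) = max -> 2.356737
  V(3,2) = exp(-r*dt) * [p*1.270000 + (1-p)*0.000000] = 0.640701; exercise = 0.255027; V(3,2) = max -> 0.640701
  V(3,3) = exp(-r*dt) * [p*0.000000 + (1-p)*0.000000] = 0.000000; exercise = 0.000000; V(3,3) = max -> 0.000000
  V(2,0) = exp(-r*dt) * [p*4.602913 + (1-p)*2.356737] = 3.487013; exercise = 3.427226; V(2,0) = max -> 3.487013
  V(2,1) = exp(-r*dt) * [p*2.356737 + (1-p)*0.640701] = 1.505635; exercise = 1.270000; V(2,1) = max -> 1.505635
  V(2,2) = exp(-r*dt) * [p*0.640701 + (1-p)*0.000000] = 0.323226; exercise = 0.000000; V(2,2) = max -> 0.323226
  V(1,0) = exp(-r*dt) * [p*3.487013 + (1-p)*1.505635] = 2.503369; exercise = 2.326824; V(1,0) = max -> 2.503369
  V(1,1) = exp(-r*dt) * [p*1.505635 + (1-p)*0.323226] = 0.919341; exercise = 0.255027; V(1,1) = max -> 0.919341
  V(0,0) = exp(-r*dt) * [p*2.503369 + (1-p)*0.919341] = 1.717336; exercise = 1.270000; V(0,0) = max -> 1.717336


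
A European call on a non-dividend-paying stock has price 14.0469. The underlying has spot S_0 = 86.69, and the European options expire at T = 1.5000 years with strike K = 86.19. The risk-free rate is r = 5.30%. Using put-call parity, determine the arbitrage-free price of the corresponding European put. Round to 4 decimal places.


Answer: Put price = 6.9601

Derivation:
Put-call parity: C - P = S_0 * exp(-qT) - K * exp(-rT).
S_0 * exp(-qT) = 86.6900 * 1.00000000 = 86.69000000
K * exp(-rT) = 86.1900 * 0.92357802 = 79.60318954
P = C - S*exp(-qT) + K*exp(-rT)
P = 14.0469 - 86.69000000 + 79.60318954 = 6.9601


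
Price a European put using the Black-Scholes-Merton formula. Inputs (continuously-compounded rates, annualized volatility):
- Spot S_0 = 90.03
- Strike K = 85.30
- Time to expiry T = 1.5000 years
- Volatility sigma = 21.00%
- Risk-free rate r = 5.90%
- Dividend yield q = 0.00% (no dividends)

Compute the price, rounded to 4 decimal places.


Answer: Price = 3.9003

Derivation:
d1 = (ln(S/K) + (r - q + 0.5*sigma^2) * T) / (sigma * sqrt(T)) = 0.68252696
d2 = d1 - sigma * sqrt(T) = 0.42533054
exp(-rT) = 0.91530311; exp(-qT) = 1.00000000
P = K * exp(-rT) * N(-d2) - S_0 * exp(-qT) * N(-d1)
N(-d1) = 0.24745290; N(-d2) = 0.33529787
P = 85.3000 * 0.91530311 * 0.33529787 - 90.0300 * 1.00000000 * 0.24745290 = 3.9003


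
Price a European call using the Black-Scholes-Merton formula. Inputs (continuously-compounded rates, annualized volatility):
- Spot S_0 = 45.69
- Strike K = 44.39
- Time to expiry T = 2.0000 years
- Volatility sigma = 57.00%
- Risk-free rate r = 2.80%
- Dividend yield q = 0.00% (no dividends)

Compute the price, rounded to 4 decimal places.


d1 = (ln(S/K) + (r - q + 0.5*sigma^2) * T) / (sigma * sqrt(T)) = 0.50832943
d2 = d1 - sigma * sqrt(T) = -0.29777230
exp(-rT) = 0.94553914; exp(-qT) = 1.00000000
C = S_0 * exp(-qT) * N(d1) - K * exp(-rT) * N(d2)
N(d1) = 0.69438883; N(d2) = 0.38293848
C = 45.6900 * 1.00000000 * 0.69438883 - 44.3900 * 0.94553914 * 0.38293848 = 15.6537

Answer: Price = 15.6537


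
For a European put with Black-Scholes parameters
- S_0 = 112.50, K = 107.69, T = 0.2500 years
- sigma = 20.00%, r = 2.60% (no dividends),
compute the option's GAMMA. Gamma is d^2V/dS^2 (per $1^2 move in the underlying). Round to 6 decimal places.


Answer: Gamma = 0.030451

Derivation:
d1 = 0.5519649230; d2 = 0.4519649230
phi(d1) = 0.3425727718; exp(-qT) = 1.0000000000; exp(-rT) = 0.9935210793
Gamma = exp(-qT) * phi(d1) / (S * sigma * sqrt(T)) = 1.0000000000 * 0.3425727718 / (112.5000 * 0.2000 * 0.5000000000) = 0.030451


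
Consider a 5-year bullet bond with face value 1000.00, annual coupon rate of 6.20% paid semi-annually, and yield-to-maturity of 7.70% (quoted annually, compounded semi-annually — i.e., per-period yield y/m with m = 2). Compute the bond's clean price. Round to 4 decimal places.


Answer: Price = 938.7115

Derivation:
Coupon per period c = face * coupon_rate / m = 31.000000
Periods per year m = 2; per-period yield y/m = 0.038500
Number of cashflows N = 10
Cashflows (t years, CF_t, discount factor 1/(1+y/m)^(m*t), PV):
  t = 0.5000: CF_t = 31.000000, DF = 0.962927, PV = 29.850746
  t = 1.0000: CF_t = 31.000000, DF = 0.927229, PV = 28.744098
  t = 1.5000: CF_t = 31.000000, DF = 0.892854, PV = 27.678477
  t = 2.0000: CF_t = 31.000000, DF = 0.859754, PV = 26.652361
  t = 2.5000: CF_t = 31.000000, DF = 0.827880, PV = 25.664286
  t = 3.0000: CF_t = 31.000000, DF = 0.797188, PV = 24.712842
  t = 3.5000: CF_t = 31.000000, DF = 0.767635, PV = 23.796670
  t = 4.0000: CF_t = 31.000000, DF = 0.739176, PV = 22.914463
  t = 4.5000: CF_t = 31.000000, DF = 0.711773, PV = 22.064962
  t = 5.0000: CF_t = 1031.000000, DF = 0.685386, PV = 706.632579
Price P = sum_t PV_t = 938.711485


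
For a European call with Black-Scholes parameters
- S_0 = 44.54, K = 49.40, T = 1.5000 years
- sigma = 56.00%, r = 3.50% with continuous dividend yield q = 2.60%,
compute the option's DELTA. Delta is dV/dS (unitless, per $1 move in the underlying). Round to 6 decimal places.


Answer: Delta = 0.561466

Derivation:
d1 = 0.2116143898; d2 = -0.4742427382
phi(d1) = 0.3901090911; exp(-qT) = 0.9617507091; exp(-rT) = 0.9488543211
N(d1) = 0.5837960589
Delta = exp(-qT) * N(d1) = 0.9617507091 * 0.5837960589 = 0.561466


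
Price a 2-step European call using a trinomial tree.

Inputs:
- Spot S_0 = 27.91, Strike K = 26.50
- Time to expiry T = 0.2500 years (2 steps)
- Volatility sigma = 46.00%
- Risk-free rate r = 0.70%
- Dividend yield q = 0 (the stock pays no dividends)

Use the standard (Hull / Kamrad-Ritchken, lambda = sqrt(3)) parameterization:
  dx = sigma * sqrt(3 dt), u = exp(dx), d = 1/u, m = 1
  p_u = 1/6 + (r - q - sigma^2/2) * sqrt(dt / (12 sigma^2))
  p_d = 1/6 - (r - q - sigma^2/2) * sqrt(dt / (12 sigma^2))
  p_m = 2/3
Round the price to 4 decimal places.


dt = T/N = 0.125000; dx = sigma*sqrt(3*dt) = 0.281691
u = exp(dx) = 1.325370; d = 1/u = 0.754507
p_u = 0.144746, p_m = 0.666667, p_d = 0.188588
Discount per step: exp(-r*dt) = 0.999125
Stock lattice S(k, j) with j the centered position index:
  k=0: S(0,+0) = 27.9100
  k=1: S(1,-1) = 21.0583; S(1,+0) = 27.9100; S(1,+1) = 36.9911
  k=2: S(2,-2) = 15.8886; S(2,-1) = 21.0583; S(2,+0) = 27.9100; S(2,+1) = 36.9911; S(2,+2) = 49.0268
Terminal payoffs V(N, j) = max(S_T - K, 0):
  V(2,-2) = 0.000000; V(2,-1) = 0.000000; V(2,+0) = 1.410000; V(2,+1) = 10.491064; V(2,+2) = 22.526829
Backward induction: V(k, j) = exp(-r*dt) * [p_u * V(k+1, j+1) + p_m * V(k+1, j) + p_d * V(k+1, j-1)]
  V(1,-1) = exp(-r*dt) * [p_u*1.410000 + p_m*0.000000 + p_d*0.000000] = 0.203913
  V(1,+0) = exp(-r*dt) * [p_u*10.491064 + p_m*1.410000 + p_d*0.000000] = 2.456384
  V(1,+1) = exp(-r*dt) * [p_u*22.526829 + p_m*10.491064 + p_d*1.410000] = 10.511407
  V(0,+0) = exp(-r*dt) * [p_u*10.511407 + p_m*2.456384 + p_d*0.203913] = 3.194727

Answer: Price = V(0,0) = 3.1947


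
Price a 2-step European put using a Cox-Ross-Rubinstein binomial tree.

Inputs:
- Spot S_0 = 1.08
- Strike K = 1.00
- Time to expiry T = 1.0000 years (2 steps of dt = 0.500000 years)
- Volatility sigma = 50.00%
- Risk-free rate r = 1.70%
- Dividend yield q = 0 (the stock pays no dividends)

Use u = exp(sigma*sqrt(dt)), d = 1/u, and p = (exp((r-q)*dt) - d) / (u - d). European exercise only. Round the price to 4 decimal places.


Answer: Price = V(0,0) = 0.1523

Derivation:
dt = T/N = 0.500000
u = exp(sigma*sqrt(dt)) = 1.424119; d = 1/u = 0.702189
p = (exp((r-q)*dt) - d) / (u - d) = 0.424345
Discount per step: exp(-r*dt) = 0.991536
Stock lattice S(k, i) with i counting down-moves:
  k=0: S(0,0) = 1.0800
  k=1: S(1,0) = 1.5380; S(1,1) = 0.7584
  k=2: S(2,0) = 2.1904; S(2,1) = 1.0800; S(2,2) = 0.5325
Terminal payoffs V(N, i) = max(K - S_T, 0):
  V(2,0) = 0.000000; V(2,1) = 0.000000; V(2,2) = 0.467486
Backward induction: V(k, i) = exp(-r*dt) * [p * V(k+1, i) + (1-p) * V(k+1, i+1)].
  V(1,0) = exp(-r*dt) * [p*0.000000 + (1-p)*0.000000] = 0.000000
  V(1,1) = exp(-r*dt) * [p*0.000000 + (1-p)*0.467486] = 0.266833
  V(0,0) = exp(-r*dt) * [p*0.000000 + (1-p)*0.266833] = 0.152303


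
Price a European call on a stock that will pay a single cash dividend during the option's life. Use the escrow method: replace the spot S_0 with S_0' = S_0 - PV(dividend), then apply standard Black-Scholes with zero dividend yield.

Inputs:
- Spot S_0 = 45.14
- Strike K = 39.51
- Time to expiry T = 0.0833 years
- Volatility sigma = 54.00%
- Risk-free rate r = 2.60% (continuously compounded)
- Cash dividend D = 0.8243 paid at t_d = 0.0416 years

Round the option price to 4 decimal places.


Answer: Price = 5.7443

Derivation:
PV(D) = D * exp(-r * t_d) = 0.8243 * 0.99891898 = 0.82340892
S_0' = S_0 - PV(D) = 45.1400 - 0.82340892 = 44.31659108
d1 = (ln(S_0'/K) + (r + sigma^2/2)*T) / (sigma*sqrt(T)) = 0.82844689
d2 = d1 - sigma*sqrt(T) = 0.67259350
exp(-rT) = 0.99783654
N(d1) = 0.79629127; N(d2) = 0.74939703
C = S_0' * N(d1) - K * exp(-rT) * N(d2) = 44.31659108 * 0.79629127 - 39.5100 * 0.99783654 * 0.74939703 = 5.7443


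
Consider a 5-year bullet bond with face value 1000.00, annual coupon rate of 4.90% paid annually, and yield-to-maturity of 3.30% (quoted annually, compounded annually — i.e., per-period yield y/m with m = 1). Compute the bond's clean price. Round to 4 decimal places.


Answer: Price = 1072.6519

Derivation:
Coupon per period c = face * coupon_rate / m = 49.000000
Periods per year m = 1; per-period yield y/m = 0.033000
Number of cashflows N = 5
Cashflows (t years, CF_t, discount factor 1/(1+y/m)^(m*t), PV):
  t = 1.0000: CF_t = 49.000000, DF = 0.968054, PV = 47.434656
  t = 2.0000: CF_t = 49.000000, DF = 0.937129, PV = 45.919319
  t = 3.0000: CF_t = 49.000000, DF = 0.907192, PV = 44.452390
  t = 4.0000: CF_t = 49.000000, DF = 0.878211, PV = 43.032323
  t = 5.0000: CF_t = 1049.000000, DF = 0.850156, PV = 891.813168
Price P = sum_t PV_t = 1072.651856


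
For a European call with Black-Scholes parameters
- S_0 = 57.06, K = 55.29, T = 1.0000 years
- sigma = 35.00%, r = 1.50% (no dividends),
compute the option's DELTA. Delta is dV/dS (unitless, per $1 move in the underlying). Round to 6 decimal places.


Answer: Delta = 0.620917

Derivation:
d1 = 0.3078893870; d2 = -0.0421106130
phi(d1) = 0.3804743670; exp(-qT) = 1.0000000000; exp(-rT) = 0.9851119396
N(d1) = 0.6209167491
Delta = exp(-qT) * N(d1) = 1.0000000000 * 0.6209167491 = 0.620917


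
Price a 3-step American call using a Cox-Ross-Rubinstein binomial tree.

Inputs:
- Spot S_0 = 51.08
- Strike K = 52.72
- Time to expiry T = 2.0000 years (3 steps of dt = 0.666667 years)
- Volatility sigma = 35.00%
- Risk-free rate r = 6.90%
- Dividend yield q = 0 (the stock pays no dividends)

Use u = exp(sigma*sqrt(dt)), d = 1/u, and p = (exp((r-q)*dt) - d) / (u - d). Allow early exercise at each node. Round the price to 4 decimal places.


dt = T/N = 0.666667
u = exp(sigma*sqrt(dt)) = 1.330791; d = 1/u = 0.751433
p = (exp((r-q)*dt) - d) / (u - d) = 0.510291
Discount per step: exp(-r*dt) = 0.955042
Stock lattice S(k, i) with i counting down-moves:
  k=0: S(0,0) = 51.0800
  k=1: S(1,0) = 67.9768; S(1,1) = 38.3832
  k=2: S(2,0) = 90.4630; S(2,1) = 51.0800; S(2,2) = 28.8424
  k=3: S(3,0) = 120.3873; S(3,1) = 67.9768; S(3,2) = 38.3832; S(3,3) = 21.6731
Terminal payoffs V(N, i) = max(S_T - K, 0):
  V(3,0) = 67.667348; V(3,1) = 15.256825; V(3,2) = 0.000000; V(3,3) = 0.000000
Backward induction: V(k, i) = exp(-r*dt) * [p * V(k+1, i) + (1-p) * V(k+1, i+1)]; then take max(V_cont, immediate exercise) for American.
  V(2,0) = exp(-r*dt) * [p*67.667348 + (1-p)*15.256825] = 40.113162; exercise = 37.742974; V(2,0) = max -> 40.113162
  V(2,1) = exp(-r*dt) * [p*15.256825 + (1-p)*0.000000] = 7.435409; exercise = 0.000000; V(2,1) = max -> 7.435409
  V(2,2) = exp(-r*dt) * [p*0.000000 + (1-p)*0.000000] = 0.000000; exercise = 0.000000; V(2,2) = max -> 0.000000
  V(1,0) = exp(-r*dt) * [p*40.113162 + (1-p)*7.435409] = 23.026621; exercise = 15.256825; V(1,0) = max -> 23.026621
  V(1,1) = exp(-r*dt) * [p*7.435409 + (1-p)*0.000000] = 3.623645; exercise = 0.000000; V(1,1) = max -> 3.623645
  V(0,0) = exp(-r*dt) * [p*23.026621 + (1-p)*3.623645] = 12.916768; exercise = 0.000000; V(0,0) = max -> 12.916768

Answer: Price = V(0,0) = 12.9168


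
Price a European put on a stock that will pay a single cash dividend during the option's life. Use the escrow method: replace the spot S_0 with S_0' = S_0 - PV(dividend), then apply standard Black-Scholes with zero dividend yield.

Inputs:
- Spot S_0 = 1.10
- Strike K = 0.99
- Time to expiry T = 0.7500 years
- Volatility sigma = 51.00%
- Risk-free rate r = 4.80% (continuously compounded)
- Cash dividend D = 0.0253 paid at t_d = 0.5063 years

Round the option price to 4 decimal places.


PV(D) = D * exp(-r * t_d) = 0.0253 * 0.97599053 = 0.02469256
S_0' = S_0 - PV(D) = 1.1000 - 0.02469256 = 1.07530744
d1 = (ln(S_0'/K) + (r + sigma^2/2)*T) / (sigma*sqrt(T)) = 0.48948989
d2 = d1 - sigma*sqrt(T) = 0.04781693
exp(-rT) = 0.96464029
N(-d1) = 0.31224745; N(-d2) = 0.48093107
P = K * exp(-rT) * N(-d2) - S_0' * N(-d1) = 0.9900 * 0.96464029 * 0.48093107 - 1.07530744 * 0.31224745 = 0.1235

Answer: Price = 0.1235


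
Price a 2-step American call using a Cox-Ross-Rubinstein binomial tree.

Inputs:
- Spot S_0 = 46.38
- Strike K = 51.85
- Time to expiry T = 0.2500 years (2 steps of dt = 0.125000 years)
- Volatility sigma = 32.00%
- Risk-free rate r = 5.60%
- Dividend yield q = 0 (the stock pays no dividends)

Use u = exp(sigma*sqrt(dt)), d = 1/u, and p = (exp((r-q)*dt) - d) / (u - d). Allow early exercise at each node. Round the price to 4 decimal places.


dt = T/N = 0.125000
u = exp(sigma*sqrt(dt)) = 1.119785; d = 1/u = 0.893028
p = (exp((r-q)*dt) - d) / (u - d) = 0.502724
Discount per step: exp(-r*dt) = 0.993024
Stock lattice S(k, i) with i counting down-moves:
  k=0: S(0,0) = 46.3800
  k=1: S(1,0) = 51.9356; S(1,1) = 41.4186
  k=2: S(2,0) = 58.1568; S(2,1) = 46.3800; S(2,2) = 36.9880
Terminal payoffs V(N, i) = max(S_T - K, 0):
  V(2,0) = 6.306782; V(2,1) = 0.000000; V(2,2) = 0.000000
Backward induction: V(k, i) = exp(-r*dt) * [p * V(k+1, i) + (1-p) * V(k+1, i+1)]; then take max(V_cont, immediate exercise) for American.
  V(1,0) = exp(-r*dt) * [p*6.306782 + (1-p)*0.000000] = 3.148455; exercise = 0.085648; V(1,0) = max -> 3.148455
  V(1,1) = exp(-r*dt) * [p*0.000000 + (1-p)*0.000000] = 0.000000; exercise = 0.000000; V(1,1) = max -> 0.000000
  V(0,0) = exp(-r*dt) * [p*3.148455 + (1-p)*0.000000] = 1.571764; exercise = 0.000000; V(0,0) = max -> 1.571764

Answer: Price = V(0,0) = 1.5718


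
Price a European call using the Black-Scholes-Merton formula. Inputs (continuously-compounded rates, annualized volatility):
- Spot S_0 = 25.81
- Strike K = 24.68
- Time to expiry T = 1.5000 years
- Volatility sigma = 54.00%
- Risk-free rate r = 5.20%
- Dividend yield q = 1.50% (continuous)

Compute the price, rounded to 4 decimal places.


d1 = (ln(S/K) + (r - q + 0.5*sigma^2) * T) / (sigma * sqrt(T)) = 0.48229064
d2 = d1 - sigma * sqrt(T) = -0.17907159
exp(-rT) = 0.92496443; exp(-qT) = 0.97775124
C = S_0 * exp(-qT) * N(d1) - K * exp(-rT) * N(d2)
N(d1) = 0.68520025; N(d2) = 0.42894075
C = 25.8100 * 0.97775124 * 0.68520025 - 24.6800 * 0.92496443 * 0.42894075 = 7.4996

Answer: Price = 7.4996


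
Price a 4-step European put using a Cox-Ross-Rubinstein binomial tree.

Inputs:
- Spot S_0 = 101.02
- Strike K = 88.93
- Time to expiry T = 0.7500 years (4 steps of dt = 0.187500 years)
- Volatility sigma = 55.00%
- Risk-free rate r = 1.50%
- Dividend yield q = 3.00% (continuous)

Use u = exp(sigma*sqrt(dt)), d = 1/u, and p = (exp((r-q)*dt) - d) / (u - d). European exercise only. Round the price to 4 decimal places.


Answer: Price = V(0,0) = 13.1678

Derivation:
dt = T/N = 0.187500
u = exp(sigma*sqrt(dt)) = 1.268908; d = 1/u = 0.788079
p = (exp((r-q)*dt) - d) / (u - d) = 0.434900
Discount per step: exp(-r*dt) = 0.997191
Stock lattice S(k, i) with i counting down-moves:
  k=0: S(0,0) = 101.0200
  k=1: S(1,0) = 128.1851; S(1,1) = 79.6117
  k=2: S(2,0) = 162.6552; S(2,1) = 101.0200; S(2,2) = 62.7403
  k=3: S(3,0) = 206.3945; S(3,1) = 128.1851; S(3,2) = 79.6117; S(3,3) = 49.4443
  k=4: S(4,0) = 261.8957; S(4,1) = 162.6552; S(4,2) = 101.0200; S(4,3) = 62.7403; S(4,4) = 38.9660
Terminal payoffs V(N, i) = max(K - S_T, 0):
  V(4,0) = 0.000000; V(4,1) = 0.000000; V(4,2) = 0.000000; V(4,3) = 26.189665; V(4,4) = 49.963957
Backward induction: V(k, i) = exp(-r*dt) * [p * V(k+1, i) + (1-p) * V(k+1, i+1)].
  V(3,0) = exp(-r*dt) * [p*0.000000 + (1-p)*0.000000] = 0.000000
  V(3,1) = exp(-r*dt) * [p*0.000000 + (1-p)*0.000000] = 0.000000
  V(3,2) = exp(-r*dt) * [p*0.000000 + (1-p)*26.189665] = 14.758226
  V(3,3) = exp(-r*dt) * [p*26.189665 + (1-p)*49.963957] = 39.513241
  V(2,0) = exp(-r*dt) * [p*0.000000 + (1-p)*0.000000] = 0.000000
  V(2,1) = exp(-r*dt) * [p*0.000000 + (1-p)*14.758226] = 8.316457
  V(2,2) = exp(-r*dt) * [p*14.758226 + (1-p)*39.513241] = 28.666558
  V(1,0) = exp(-r*dt) * [p*0.000000 + (1-p)*8.316457] = 4.686435
  V(1,1) = exp(-r*dt) * [p*8.316457 + (1-p)*28.666558] = 19.760654
  V(0,0) = exp(-r*dt) * [p*4.686435 + (1-p)*19.760654] = 13.167797


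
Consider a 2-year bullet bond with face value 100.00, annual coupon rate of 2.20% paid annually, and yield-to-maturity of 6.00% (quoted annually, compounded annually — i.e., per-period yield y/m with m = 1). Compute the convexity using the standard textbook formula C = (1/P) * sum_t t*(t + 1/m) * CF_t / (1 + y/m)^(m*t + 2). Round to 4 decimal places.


Answer: Convexity = 5.2606

Derivation:
Coupon per period c = face * coupon_rate / m = 2.200000
Periods per year m = 1; per-period yield y/m = 0.060000
Number of cashflows N = 2
Cashflows (t years, CF_t, discount factor 1/(1+y/m)^(m*t), PV):
  t = 1.0000: CF_t = 2.200000, DF = 0.943396, PV = 2.075472
  t = 2.0000: CF_t = 102.200000, DF = 0.889996, PV = 90.957636
Price P = sum_t PV_t = 93.033108
Convexity numerator sum_t t*(t + 1/m) * CF_t / (1+y/m)^(m*t + 2):
  t = 1.0000: term = 3.694325
  t = 2.0000: term = 485.711834
Convexity = (1/P) * sum = 489.406159 / 93.033108 = 5.260559


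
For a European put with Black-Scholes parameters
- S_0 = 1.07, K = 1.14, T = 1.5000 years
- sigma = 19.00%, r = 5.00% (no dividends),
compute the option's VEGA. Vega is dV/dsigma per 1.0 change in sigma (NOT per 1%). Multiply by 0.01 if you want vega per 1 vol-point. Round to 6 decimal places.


d1 = 0.1663306073; d2 = -0.0663709183
phi(d1) = 0.3934617310; exp(-qT) = 1.0000000000; exp(-rT) = 0.9277434863
Vega = S * exp(-qT) * phi(d1) * sqrt(T) = 1.0700 * 1.0000000000 * 0.3934617310 * 1.2247448714 = 0.515623

Answer: Vega = 0.515623


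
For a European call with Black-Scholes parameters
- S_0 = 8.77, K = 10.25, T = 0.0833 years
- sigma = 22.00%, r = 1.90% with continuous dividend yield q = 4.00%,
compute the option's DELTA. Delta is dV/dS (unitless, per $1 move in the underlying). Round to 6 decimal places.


Answer: Delta = 0.007085

Derivation:
d1 = -2.4517255299; d2 = -2.5152213565
phi(d1) = 0.0197536386; exp(-qT) = 0.9966735450; exp(-rT) = 0.9984185518
N(d1) = 0.0071086531
Delta = exp(-qT) * N(d1) = 0.9966735450 * 0.0071086531 = 0.007085


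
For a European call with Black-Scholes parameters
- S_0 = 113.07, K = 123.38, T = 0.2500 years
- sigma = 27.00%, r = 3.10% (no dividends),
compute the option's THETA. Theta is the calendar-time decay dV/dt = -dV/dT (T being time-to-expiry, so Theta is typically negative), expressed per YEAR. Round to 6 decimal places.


d1 = -0.5214772432; d2 = -0.6564772432
phi(d1) = 0.3482245353; exp(-qT) = 1.0000000000; exp(-rT) = 0.9922799538
Theta = -S*exp(-qT)*phi(d1)*sigma/(2*sqrt(T)) - r*K*exp(-rT)*N(d2) + q*S*exp(-qT)*N(d1)
N(d1) = 0.3010171772; N(d2) = 0.2557585525; sqrt(T) = 0.5000000000
Term 1 = -113.0700 * 1.0000000000 * 0.3482245353 * 0.2700 / (2 * 0.5000000000) = -10.6309120157
Term 2 = -0.0310 * 123.3800 * 0.9922799538 * 0.2557585525 = -0.9706682913
Term 3 = 0 (no dividend yield, q = 0)
Theta = -10.6309120157 + (-0.9706682913) + (0.0000000000) = -11.601580

Answer: Theta = -11.601580


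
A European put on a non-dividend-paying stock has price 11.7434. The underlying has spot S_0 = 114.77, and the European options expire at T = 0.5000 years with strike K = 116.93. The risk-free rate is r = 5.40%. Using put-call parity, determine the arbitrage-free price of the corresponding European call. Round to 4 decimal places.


Put-call parity: C - P = S_0 * exp(-qT) - K * exp(-rT).
S_0 * exp(-qT) = 114.7700 * 1.00000000 = 114.77000000
K * exp(-rT) = 116.9300 * 0.97336124 = 113.81512997
C = P + S*exp(-qT) - K*exp(-rT)
C = 11.7434 + 114.77000000 - 113.81512997 = 12.6983

Answer: Call price = 12.6983
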